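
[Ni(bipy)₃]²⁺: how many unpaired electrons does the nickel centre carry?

Summing ligand charges against the +2 overall charge gives an oxidation state of +2 for nickel.
Group 10 minus oxidation state 2 gives a d⁸ configuration.
Counting donor atoms: 3×2,2′-bipyridine (bidentate) → 6 donors. Coordination number = 6.
In an octahedral field the d⁸ configuration is t₂g⁶e_g² (only one arrangement possible), giving 2 unpaired electrons.

2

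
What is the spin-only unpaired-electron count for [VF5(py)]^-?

1

Ligand charges: each fluoride is −1; pyridine is neutral. With an overall charge of −1 the vanadium centre must be in the +4 oxidation state.
V sits in group 5, so the d-electron count is 5 − 4 = 1.
In an octahedral field the d¹ configuration is t₂g¹e_g⁰ (only one arrangement possible), giving 1 unpaired electron.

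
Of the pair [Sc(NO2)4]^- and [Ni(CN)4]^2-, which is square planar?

For [Sc(NO2)4]^-: Ligand charges: each nitro (N-bound nitrite) is −1. With an overall charge of −1 the scandium centre must be in the +3 oxidation state. Group 3 minus oxidation state 3 gives a d⁰ configuration. A d⁰ ion has no crystal-field stabilisation preference between square planar and tetrahedral, so four ligands adopt the sterically favoured tetrahedral geometry. → tetrahedral.
For [Ni(CN)4]^2-: Each cyanide is −1; balancing the −2 overall charge requires Ni(II). Nickel is a group-10 element; Ni(II) is therefore d⁸. Cyanide is a strong-field ligand (high in the spectrochemical series). A 3d d⁸ ion with strong-field ligands gains enough CFSE to favour square planar over tetrahedral. → square planar.

[Ni(CN)4]^2-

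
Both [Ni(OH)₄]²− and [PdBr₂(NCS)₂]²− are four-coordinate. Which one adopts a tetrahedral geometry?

For [Ni(OH)₄]²−: Ligand charges: each hydroxide is −1. With an overall charge of −2 the nickel centre must be in the +2 oxidation state. Group 10 minus oxidation state 2 gives a d⁸ configuration. Hydroxide is a weak-field ligand. With weak-field ligands the CFSE gain from square planar is small, so a 3d d⁸ ion takes the sterically preferred tetrahedral geometry. → tetrahedral.
For [PdBr₂(NCS)₂]²−: Each bromide is −1; each isothiocyanate is −1; balancing the −2 overall charge requires Pd(II). Palladium is a group-10 element; Pd(II) is therefore d⁸. A 4d d⁸ ion has a large crystal-field splitting; square planar leaves the high-energy d_{x²−y²} orbital empty and maximises CFSE. → square planar.

[Ni(OH)₄]²−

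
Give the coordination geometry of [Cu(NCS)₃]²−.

Summing ligand charges against the −2 overall charge gives an oxidation state of +1 for copper.
Cu sits in group 11, so the d-electron count is 11 − 1 = 10.
Coordination number: 3.
Three ligands around a d¹⁰ centre minimise repulsion in a trigonal-planar arrangement.

trigonal planar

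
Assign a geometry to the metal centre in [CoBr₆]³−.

octahedral

Summing ligand charges against the −3 overall charge gives an oxidation state of +3 for cobalt.
Group 9 minus oxidation state 3 gives a d⁶ configuration.
With 6 monodentate ligands the coordination number is 6.
Six donors around a single metal centre give an octahedral coordination sphere.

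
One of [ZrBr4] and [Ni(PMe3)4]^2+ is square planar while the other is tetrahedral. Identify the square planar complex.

For [ZrBr4]: Each bromide is −1; balancing the 0 overall charge requires Zr(IV). Group 4 minus oxidation state 4 gives a d⁰ configuration. A d⁰ ion has no crystal-field stabilisation preference between square planar and tetrahedral, so four ligands adopt the sterically favoured tetrahedral geometry. → tetrahedral.
For [Ni(PMe3)4]^2+: Summing ligand charges against the +2 overall charge gives an oxidation state of +2 for nickel. Nickel is a group-10 element; Ni(II) is therefore d⁸. Trimethylphosphine is a strong-field ligand (high in the spectrochemical series). A 3d d⁸ ion with strong-field ligands gains enough CFSE to favour square planar over tetrahedral. → square planar.

[Ni(PMe3)4]^2+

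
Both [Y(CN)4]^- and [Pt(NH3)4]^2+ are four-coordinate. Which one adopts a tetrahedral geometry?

[Y(CN)4]^-

For [Y(CN)4]^-: Summing ligand charges against the −1 overall charge gives an oxidation state of +3 for yttrium. Yttrium is a group-3 element; Y(III) is therefore d⁰. A d⁰ ion has no crystal-field stabilisation preference between square planar and tetrahedral, so four ligands adopt the sterically favoured tetrahedral geometry. → tetrahedral.
For [Pt(NH3)4]^2+: Ligand charges: ammonia is neutral. With an overall charge of +2 the platinum centre must be in the +2 oxidation state. Group 10 minus oxidation state 2 gives a d⁸ configuration. A 5d d⁸ ion has a large crystal-field splitting; square planar leaves the high-energy d_{x²−y²} orbital empty and maximises CFSE. → square planar.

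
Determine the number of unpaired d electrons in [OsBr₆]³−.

1 unpaired electron

Each bromide is −1; balancing the −3 overall charge requires Os(III).
Osmium is a group-8 element; Os(III) is therefore d⁵.
The spin state decides the count: a 5d ion has a large Δₒ and is invariably low-spin.
An octahedral low-spin d⁵ ion is t₂g⁵e_g⁰, giving 1 unpaired electron.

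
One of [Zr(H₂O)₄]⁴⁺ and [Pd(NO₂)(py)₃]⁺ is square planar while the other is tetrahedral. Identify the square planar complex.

For [Zr(H₂O)₄]⁴⁺: Water is neutral; balancing the +4 overall charge requires Zr(IV). Zr sits in group 4, so the d-electron count is 4 − 4 = 0. A d⁰ ion has no crystal-field stabilisation preference between square planar and tetrahedral, so four ligands adopt the sterically favoured tetrahedral geometry. → tetrahedral.
For [Pd(NO₂)(py)₃]⁺: Summing ligand charges against the +1 overall charge gives an oxidation state of +2 for palladium. Group 10 minus oxidation state 2 gives a d⁸ configuration. A 4d d⁸ ion has a large crystal-field splitting; square planar leaves the high-energy d_{x²−y²} orbital empty and maximises CFSE. → square planar.

[Pd(NO₂)(py)₃]⁺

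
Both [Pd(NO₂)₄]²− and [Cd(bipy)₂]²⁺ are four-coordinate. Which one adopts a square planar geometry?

[Pd(NO₂)₄]²−

For [Pd(NO₂)₄]²−: Each nitro (N-bound nitrite) is −1; balancing the −2 overall charge requires Pd(II). Group 10 minus oxidation state 2 gives a d⁸ configuration. A 4d d⁸ ion has a large crystal-field splitting; square planar leaves the high-energy d_{x²−y²} orbital empty and maximises CFSE. → square planar.
For [Cd(bipy)₂]²⁺: Summing ligand charges against the +2 overall charge gives an oxidation state of +2 for cadmium. Group 12 minus oxidation state 2 gives a d¹⁰ configuration. A d¹⁰ ion has no crystal-field stabilisation preference between square planar and tetrahedral, so four ligands adopt the sterically favoured tetrahedral geometry. → tetrahedral.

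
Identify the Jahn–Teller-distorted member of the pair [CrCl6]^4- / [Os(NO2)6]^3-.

[CrCl6]^4-: Ligand charges: each chloride is −1. With an overall charge of −4 the chromium centre must be in the +2 oxidation state. Chromium is a group-6 element; Cr(II) is therefore d⁴. Chloride is a weak-field ligand for a first-row metal, so the complex is high-spin. The t₂g³e_g¹ (high-spin) configuration has an unevenly filled e_g set; the Jahn–Teller theorem predicts a tetragonal distortion (typically axial elongation) to lift the degeneracy.
[Os(NO2)6]^3-: Each nitro (N-bound nitrite) is −1; balancing the −3 overall charge requires Os(III). Group 8 minus oxidation state 3 gives a d⁵ configuration. A 5d ion has a large Δₒ and is invariably low-spin. The d⁵ configuration leaves the e_g set evenly filled (or empty) — no strong Jahn–Teller driving force.

[CrCl6]^4-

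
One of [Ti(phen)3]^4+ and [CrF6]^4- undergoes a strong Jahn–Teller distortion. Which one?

[Ti(phen)3]^4+: Summing ligand charges against the +4 overall charge gives an oxidation state of +4 for titanium. Ti sits in group 4, so the d-electron count is 4 − 4 = 0. The d⁰ configuration leaves the e_g set evenly filled (or empty) — no strong Jahn–Teller driving force.
[CrF6]^4-: Each fluoride is −1; balancing the −4 overall charge requires Cr(II). Group 6 minus oxidation state 2 gives a d⁴ configuration. Fluoride is a weak-field ligand for a first-row metal, so the complex is high-spin. The t₂g³e_g¹ (high-spin) configuration has an unevenly filled e_g set; the Jahn–Teller theorem predicts a tetragonal distortion (typically axial elongation) to lift the degeneracy.

[CrF6]^4-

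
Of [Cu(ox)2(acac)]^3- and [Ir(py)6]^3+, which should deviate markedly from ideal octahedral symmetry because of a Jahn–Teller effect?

[Cu(ox)2(acac)]^3-: Ligand charges: each oxalate is −2; each acetylacetonate is −1. With an overall charge of −3 the copper centre must be in the +2 oxidation state. Copper is a group-11 element; Cu(II) is therefore d⁹. The t₂g⁶e_g³ configuration has an unevenly filled e_g set; the Jahn–Teller theorem predicts a tetragonal distortion (typically axial elongation) to lift the degeneracy.
[Ir(py)6]^3+: Pyridine is neutral; balancing the +3 overall charge requires Ir(III). Iridium is a group-9 element; Ir(III) is therefore d⁶. A 5d ion has a large Δₒ and is invariably low-spin. The d⁶ configuration leaves the e_g set evenly filled (or empty) — no strong Jahn–Teller driving force.

[Cu(ox)2(acac)]^3-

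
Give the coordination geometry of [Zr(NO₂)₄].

Each nitro (N-bound nitrite) is −1; balancing the 0 overall charge requires Zr(IV).
Zr sits in group 4, so the d-electron count is 4 − 4 = 0.
Coordination number: 4.
A d⁰ ion has no crystal-field stabilisation preference between square planar and tetrahedral, so four ligands adopt the sterically favoured tetrahedral geometry.

tetrahedral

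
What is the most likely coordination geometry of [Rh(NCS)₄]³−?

Ligand charges: each isothiocyanate is −1. With an overall charge of −3 the rhodium centre must be in the +1 oxidation state.
Rhodium is a group-9 element; Rh(I) is therefore d⁸.
Coordination number: 4.
A 4d d⁸ ion has a large crystal-field splitting; square planar leaves the high-energy d_{x²−y²} orbital empty and maximises CFSE.

square planar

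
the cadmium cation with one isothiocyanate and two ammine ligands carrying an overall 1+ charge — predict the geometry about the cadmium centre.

Each isothiocyanate is −1; ammonia is neutral; balancing the +1 overall charge requires Cd(II).
Cd sits in group 12, so the d-electron count is 12 − 2 = 10.
Coordination number: 3.
Three ligands around a d¹⁰ centre minimise repulsion in a trigonal-planar arrangement.

trigonal planar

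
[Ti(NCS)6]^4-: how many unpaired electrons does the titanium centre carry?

2

Ligand charges: each isothiocyanate is −1. With an overall charge of −4 the titanium centre must be in the +2 oxidation state.
Titanium is a group-4 element; Ti(II) is therefore d².
In an octahedral field the d² configuration is t₂g²e_g⁰ (only one arrangement possible), giving 2 unpaired electrons.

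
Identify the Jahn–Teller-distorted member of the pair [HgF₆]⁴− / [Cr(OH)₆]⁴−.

[Cr(OH)₆]⁴−

[HgF₆]⁴−: Each fluoride is −1; balancing the −4 overall charge requires Hg(II). Mercury is a group-12 element; Hg(II) is therefore d¹⁰. The d¹⁰ configuration leaves the e_g set evenly filled (or empty) — no strong Jahn–Teller driving force.
[Cr(OH)₆]⁴−: Summing ligand charges against the −4 overall charge gives an oxidation state of +2 for chromium. Group 6 minus oxidation state 2 gives a d⁴ configuration. Hydroxide is a weak-field ligand for a first-row metal, so the complex is high-spin. The t₂g³e_g¹ (high-spin) configuration has an unevenly filled e_g set; the Jahn–Teller theorem predicts a tetragonal distortion (typically axial elongation) to lift the degeneracy.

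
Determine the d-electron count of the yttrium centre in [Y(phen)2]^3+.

d0

Ligand charges: 1,10-phenanthroline is neutral. With an overall charge of +3 the yttrium centre must be in the +3 oxidation state.
Y sits in group 3, so the d-electron count is 3 − 3 = 0.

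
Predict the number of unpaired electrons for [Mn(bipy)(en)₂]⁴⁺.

3 unpaired electrons

Ligand charges: 2,2′-bipyridine is neutral; ethylenediamine is neutral. With an overall charge of +4 the manganese centre must be in the +4 oxidation state.
Manganese is a group-7 element; Mn(IV) is therefore d³.
Counting donor atoms: 1×2,2′-bipyridine (bidentate) → 2 donors; 2×ethylenediamine (bidentate) → 4 donors. Coordination number = 6.
In an octahedral field the d³ configuration is t₂g³e_g⁰ (only one arrangement possible), giving 3 unpaired electrons.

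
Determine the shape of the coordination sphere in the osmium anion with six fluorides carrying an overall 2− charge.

Ligand charges: each fluoride is −1. With an overall charge of −2 the osmium centre must be in the +4 oxidation state.
Group 8 minus oxidation state 4 gives a d⁴ configuration.
Coordination number: 6.
Six donors around a single metal centre give an octahedral coordination sphere.

octahedral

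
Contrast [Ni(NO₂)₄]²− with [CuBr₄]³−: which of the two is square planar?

[Ni(NO₂)₄]²−

For [Ni(NO₂)₄]²−: Each nitro (N-bound nitrite) is −1; balancing the −2 overall charge requires Ni(II). Nickel is a group-10 element; Ni(II) is therefore d⁸. Nitro (N-bound nitrite) is a strong-field ligand (high in the spectrochemical series). A 3d d⁸ ion with strong-field ligands gains enough CFSE to favour square planar over tetrahedral. → square planar.
For [CuBr₄]³−: Each bromide is −1; balancing the −3 overall charge requires Cu(I). Group 11 minus oxidation state 1 gives a d¹⁰ configuration. A d¹⁰ ion has no crystal-field stabilisation preference between square planar and tetrahedral, so four ligands adopt the sterically favoured tetrahedral geometry. → tetrahedral.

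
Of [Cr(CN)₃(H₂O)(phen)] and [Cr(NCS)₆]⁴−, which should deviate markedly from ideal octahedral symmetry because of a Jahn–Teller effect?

[Cr(NCS)₆]⁴−

[Cr(CN)₃(H₂O)(phen)]: Each cyanide is −1; water is neutral; 1,10-phenanthroline is neutral; balancing the 0 overall charge requires Cr(III). Cr sits in group 6, so the d-electron count is 6 − 3 = 3. The d³ configuration leaves the e_g set evenly filled (or empty) — no strong Jahn–Teller driving force.
[Cr(NCS)₆]⁴−: Summing ligand charges against the −4 overall charge gives an oxidation state of +2 for chromium. Group 6 minus oxidation state 2 gives a d⁴ configuration. Isothiocyanate is a weak-field ligand for a first-row metal, so the complex is high-spin. The t₂g³e_g¹ (high-spin) configuration has an unevenly filled e_g set; the Jahn–Teller theorem predicts a tetragonal distortion (typically axial elongation) to lift the degeneracy.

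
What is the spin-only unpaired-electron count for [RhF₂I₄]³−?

0 unpaired electrons

Ligand charges: each fluoride is −1; each iodide is −1. With an overall charge of −3 the rhodium centre must be in the +3 oxidation state.
Rhodium is a group-9 element; Rh(III) is therefore d⁶.
The spin state decides the count: a 4d ion has a large Δₒ and is invariably low-spin.
An octahedral low-spin d⁶ ion is t₂g⁶e_g⁰, giving 0 unpaired electrons.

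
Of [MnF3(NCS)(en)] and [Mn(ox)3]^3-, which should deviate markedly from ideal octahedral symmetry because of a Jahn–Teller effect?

[MnF3(NCS)(en)]: Ligand charges: each fluoride is −1; each isothiocyanate is −1; ethylenediamine is neutral. With an overall charge of 0 the manganese centre must be in the +4 oxidation state. Group 7 minus oxidation state 4 gives a d³ configuration. The d³ configuration leaves the e_g set evenly filled (or empty) — no strong Jahn–Teller driving force.
[Mn(ox)3]^3-: Summing ligand charges against the −3 overall charge gives an oxidation state of +3 for manganese. Manganese is a group-7 element; Mn(III) is therefore d⁴. Oxalate is a weak-field ligand for a first-row metal, so the complex is high-spin. The t₂g³e_g¹ (high-spin) configuration has an unevenly filled e_g set; the Jahn–Teller theorem predicts a tetragonal distortion (typically axial elongation) to lift the degeneracy.

[Mn(ox)3]^3-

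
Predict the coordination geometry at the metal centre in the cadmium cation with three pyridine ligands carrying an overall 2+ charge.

trigonal planar

Summing ligand charges against the +2 overall charge gives an oxidation state of +2 for cadmium.
Cadmium is a group-12 element; Cd(II) is therefore d¹⁰.
With 3 monodentate ligands the coordination number is 3.
Three ligands around a d¹⁰ centre minimise repulsion in a trigonal-planar arrangement.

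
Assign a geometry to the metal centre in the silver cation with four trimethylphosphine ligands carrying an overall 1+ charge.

tetrahedral

Trimethylphosphine is neutral; balancing the +1 overall charge requires Ag(I).
Silver is a group-11 element; Ag(I) is therefore d¹⁰.
Coordination number: 4.
A d¹⁰ ion has no crystal-field stabilisation preference between square planar and tetrahedral, so four ligands adopt the sterically favoured tetrahedral geometry.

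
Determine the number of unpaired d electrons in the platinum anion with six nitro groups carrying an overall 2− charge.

0 unpaired electrons

Ligand charges: each nitro (N-bound nitrite) is −1. With an overall charge of −2 the platinum centre must be in the +4 oxidation state.
Pt sits in group 10, so the d-electron count is 10 − 4 = 6.
The spin state decides the count: a 5d ion has a large Δₒ and is invariably low-spin.
An octahedral low-spin d⁶ ion is t₂g⁶e_g⁰, giving 0 unpaired electrons.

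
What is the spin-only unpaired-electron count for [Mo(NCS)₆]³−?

Each isothiocyanate is −1; balancing the −3 overall charge requires Mo(III).
Molybdenum is a group-6 element; Mo(III) is therefore d³.
In an octahedral field the d³ configuration is t₂g³e_g⁰ (only one arrangement possible), giving 3 unpaired electrons.

3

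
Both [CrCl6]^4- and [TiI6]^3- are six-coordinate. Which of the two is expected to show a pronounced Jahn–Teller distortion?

[CrCl6]^4-

[CrCl6]^4-: Ligand charges: each chloride is −1. With an overall charge of −4 the chromium centre must be in the +2 oxidation state. Cr sits in group 6, so the d-electron count is 6 − 2 = 4. Chloride is a weak-field ligand for a first-row metal, so the complex is high-spin. The t₂g³e_g¹ (high-spin) configuration has an unevenly filled e_g set; the Jahn–Teller theorem predicts a tetragonal distortion (typically axial elongation) to lift the degeneracy.
[TiI6]^3-: Ligand charges: each iodide is −1. With an overall charge of −3 the titanium centre must be in the +3 oxidation state. Group 4 minus oxidation state 3 gives a d¹ configuration. The d¹ configuration leaves the e_g set evenly filled (or empty) — no strong Jahn–Teller driving force.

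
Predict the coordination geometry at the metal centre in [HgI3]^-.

Ligand charges: each iodide is −1. With an overall charge of −1 the mercury centre must be in the +2 oxidation state.
Mercury is a group-12 element; Hg(II) is therefore d¹⁰.
Coordination number: 3.
Three ligands around a d¹⁰ centre minimise repulsion in a trigonal-planar arrangement.

trigonal planar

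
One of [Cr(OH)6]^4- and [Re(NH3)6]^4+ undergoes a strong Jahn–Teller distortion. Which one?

[Cr(OH)6]^4-

[Cr(OH)6]^4-: Summing ligand charges against the −4 overall charge gives an oxidation state of +2 for chromium. Cr sits in group 6, so the d-electron count is 6 − 2 = 4. Hydroxide is a weak-field ligand for a first-row metal, so the complex is high-spin. The t₂g³e_g¹ (high-spin) configuration has an unevenly filled e_g set; the Jahn–Teller theorem predicts a tetragonal distortion (typically axial elongation) to lift the degeneracy.
[Re(NH3)6]^4+: Ammonia is neutral; balancing the +4 overall charge requires Re(IV). Group 7 minus oxidation state 4 gives a d³ configuration. The d³ configuration leaves the e_g set evenly filled (or empty) — no strong Jahn–Teller driving force.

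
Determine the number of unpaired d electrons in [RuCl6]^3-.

Ligand charges: each chloride is −1. With an overall charge of −3 the ruthenium centre must be in the +3 oxidation state.
Group 8 minus oxidation state 3 gives a d⁵ configuration.
The spin state decides the count: a 4d ion has a large Δₒ and is invariably low-spin.
An octahedral low-spin d⁵ ion is t₂g⁵e_g⁰, giving 1 unpaired electron.

1 unpaired electron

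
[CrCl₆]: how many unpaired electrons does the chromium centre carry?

0

Summing ligand charges against the 0 overall charge gives an oxidation state of +6 for chromium.
Cr sits in group 6, so the d-electron count is 6 − 6 = 0.
In an octahedral field the d⁰ configuration is t₂g⁰e_g⁰, giving 0 unpaired electrons.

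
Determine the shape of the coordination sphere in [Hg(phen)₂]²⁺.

tetrahedral

1,10-phenanthroline is neutral; balancing the +2 overall charge requires Hg(II).
Mercury is a group-12 element; Hg(II) is therefore d¹⁰.
Counting donor atoms: 2×1,10-phenanthroline (bidentate) → 4 donors. Coordination number = 4.
A d¹⁰ ion has no crystal-field stabilisation preference between square planar and tetrahedral, so four ligands adopt the sterically favoured tetrahedral geometry.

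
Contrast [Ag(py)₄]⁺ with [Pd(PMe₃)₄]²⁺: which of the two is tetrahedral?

[Ag(py)₄]⁺

For [Ag(py)₄]⁺: Ligand charges: pyridine is neutral. With an overall charge of +1 the silver centre must be in the +1 oxidation state. Silver is a group-11 element; Ag(I) is therefore d¹⁰. A d¹⁰ ion has no crystal-field stabilisation preference between square planar and tetrahedral, so four ligands adopt the sterically favoured tetrahedral geometry. → tetrahedral.
For [Pd(PMe₃)₄]²⁺: Trimethylphosphine is neutral; balancing the +2 overall charge requires Pd(II). Group 10 minus oxidation state 2 gives a d⁸ configuration. A 4d d⁸ ion has a large crystal-field splitting; square planar leaves the high-energy d_{x²−y²} orbital empty and maximises CFSE. → square planar.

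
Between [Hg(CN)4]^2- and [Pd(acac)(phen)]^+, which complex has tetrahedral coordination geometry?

For [Hg(CN)4]^2-: Ligand charges: each cyanide is −1. With an overall charge of −2 the mercury centre must be in the +2 oxidation state. Group 12 minus oxidation state 2 gives a d¹⁰ configuration. A d¹⁰ ion has no crystal-field stabilisation preference between square planar and tetrahedral, so four ligands adopt the sterically favoured tetrahedral geometry. → tetrahedral.
For [Pd(acac)(phen)]^+: Each acetylacetonate is −1; 1,10-phenanthroline is neutral; balancing the +1 overall charge requires Pd(II). Palladium is a group-10 element; Pd(II) is therefore d⁸. A 4d d⁸ ion has a large crystal-field splitting; square planar leaves the high-energy d_{x²−y²} orbital empty and maximises CFSE. → square planar.

[Hg(CN)4]^2-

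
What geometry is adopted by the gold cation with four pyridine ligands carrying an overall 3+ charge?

Ligand charges: pyridine is neutral. With an overall charge of +3 the gold centre must be in the +3 oxidation state.
Au sits in group 11, so the d-electron count is 11 − 3 = 8.
With 4 monodentate ligands the coordination number is 4.
A 5d d⁸ ion has a large crystal-field splitting; square planar leaves the high-energy d_{x²−y²} orbital empty and maximises CFSE.

square planar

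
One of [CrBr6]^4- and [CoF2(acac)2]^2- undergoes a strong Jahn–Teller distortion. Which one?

[CrBr6]^4-

[CrBr6]^4-: Each bromide is −1; balancing the −4 overall charge requires Cr(II). Cr sits in group 6, so the d-electron count is 6 − 2 = 4. Bromide is a weak-field ligand for a first-row metal, so the complex is high-spin. The t₂g³e_g¹ (high-spin) configuration has an unevenly filled e_g set; the Jahn–Teller theorem predicts a tetragonal distortion (typically axial elongation) to lift the degeneracy.
[CoF2(acac)2]^2-: Summing ligand charges against the −2 overall charge gives an oxidation state of +2 for cobalt. Group 9 minus oxidation state 2 gives a d⁷ configuration. Acetylacetonate and fluoride are weak-field ligands for a first-row metal, so the complex is high-spin. The d⁷ configuration leaves the e_g set evenly filled (or empty) — no strong Jahn–Teller driving force.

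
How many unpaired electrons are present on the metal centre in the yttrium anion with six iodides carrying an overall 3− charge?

Ligand charges: each iodide is −1. With an overall charge of −3 the yttrium centre must be in the +3 oxidation state.
Y sits in group 3, so the d-electron count is 3 − 3 = 0.
In an octahedral field the d⁰ configuration is t₂g⁰e_g⁰, giving 0 unpaired electrons.

0 unpaired electrons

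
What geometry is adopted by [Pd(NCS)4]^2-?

square planar

Ligand charges: each isothiocyanate is −1. With an overall charge of −2 the palladium centre must be in the +2 oxidation state.
Palladium is a group-10 element; Pd(II) is therefore d⁸.
Coordination number: 4.
A 4d d⁸ ion has a large crystal-field splitting; square planar leaves the high-energy d_{x²−y²} orbital empty and maximises CFSE.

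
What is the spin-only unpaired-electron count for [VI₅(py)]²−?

2

Each iodide is −1; pyridine is neutral; balancing the −2 overall charge requires V(III).
V sits in group 5, so the d-electron count is 5 − 3 = 2.
In an octahedral field the d² configuration is t₂g²e_g⁰ (only one arrangement possible), giving 2 unpaired electrons.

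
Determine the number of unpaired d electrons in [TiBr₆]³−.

Each bromide is −1; balancing the −3 overall charge requires Ti(III).
Group 4 minus oxidation state 3 gives a d¹ configuration.
In an octahedral field the d¹ configuration is t₂g¹e_g⁰ (only one arrangement possible), giving 1 unpaired electron.

1 unpaired electron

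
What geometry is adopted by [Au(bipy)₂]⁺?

tetrahedral

Ligand charges: 2,2′-bipyridine is neutral. With an overall charge of +1 the gold centre must be in the +1 oxidation state.
Gold is a group-11 element; Au(I) is therefore d¹⁰.
Counting donor atoms: 2×2,2′-bipyridine (bidentate) → 4 donors. Coordination number = 4.
A d¹⁰ ion has no crystal-field stabilisation preference between square planar and tetrahedral, so four ligands adopt the sterically favoured tetrahedral geometry.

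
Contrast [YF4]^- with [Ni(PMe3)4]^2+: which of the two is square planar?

[Ni(PMe3)4]^2+

For [YF4]^-: Summing ligand charges against the −1 overall charge gives an oxidation state of +3 for yttrium. Group 3 minus oxidation state 3 gives a d⁰ configuration. A d⁰ ion has no crystal-field stabilisation preference between square planar and tetrahedral, so four ligands adopt the sterically favoured tetrahedral geometry. → tetrahedral.
For [Ni(PMe3)4]^2+: Trimethylphosphine is neutral; balancing the +2 overall charge requires Ni(II). Ni sits in group 10, so the d-electron count is 10 − 2 = 8. Trimethylphosphine is a strong-field ligand (high in the spectrochemical series). A 3d d⁸ ion with strong-field ligands gains enough CFSE to favour square planar over tetrahedral. → square planar.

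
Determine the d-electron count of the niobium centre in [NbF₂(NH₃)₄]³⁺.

d0

Each fluoride is −1; ammonia is neutral; balancing the +3 overall charge requires Nb(V).
Nb sits in group 5, so the d-electron count is 5 − 5 = 0.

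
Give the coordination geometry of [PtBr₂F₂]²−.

Summing ligand charges against the −2 overall charge gives an oxidation state of +2 for platinum.
Group 10 minus oxidation state 2 gives a d⁸ configuration.
With 4 monodentate ligands the coordination number is 4.
A 5d d⁸ ion has a large crystal-field splitting; square planar leaves the high-energy d_{x²−y²} orbital empty and maximises CFSE.

square planar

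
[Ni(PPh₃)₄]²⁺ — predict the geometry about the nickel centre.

Ligand charges: triphenylphosphine is neutral. With an overall charge of +2 the nickel centre must be in the +2 oxidation state.
Nickel is a group-10 element; Ni(II) is therefore d⁸.
With 4 monodentate ligands the coordination number is 4.
Triphenylphosphine is a strong-field ligand (high in the spectrochemical series).
A 3d d⁸ ion with strong-field ligands gains enough CFSE to favour square planar over tetrahedral.

square planar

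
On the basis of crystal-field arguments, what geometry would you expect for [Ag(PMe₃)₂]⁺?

Ligand charges: trimethylphosphine is neutral. With an overall charge of +1 the silver centre must be in the +1 oxidation state.
Silver is a group-11 element; Ag(I) is therefore d¹⁰.
With 2 monodentate ligands the coordination number is 2.
A d¹⁰ ion with only two ligands adopts a linear arrangement (sp hybridisation; no CFSE preference).

linear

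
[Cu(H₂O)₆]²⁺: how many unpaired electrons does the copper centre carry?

1 unpaired electron

Ligand charges: water is neutral. With an overall charge of +2 the copper centre must be in the +2 oxidation state.
Cu sits in group 11, so the d-electron count is 11 − 2 = 9.
In an octahedral field the d⁹ configuration is t₂g⁶e_g³ (only one arrangement possible), giving 1 unpaired electron.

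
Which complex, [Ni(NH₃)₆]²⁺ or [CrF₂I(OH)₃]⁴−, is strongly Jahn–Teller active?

[CrF₂I(OH)₃]⁴−

[Ni(NH₃)₆]²⁺: Summing ligand charges against the +2 overall charge gives an oxidation state of +2 for nickel. Nickel is a group-10 element; Ni(II) is therefore d⁸. The d⁸ configuration leaves the e_g set evenly filled (or empty) — no strong Jahn–Teller driving force.
[CrF₂I(OH)₃]⁴−: Each fluoride is −1; each iodide is −1; each hydroxide is −1; balancing the −4 overall charge requires Cr(II). Chromium is a group-6 element; Cr(II) is therefore d⁴. Fluoride, hydroxide, and iodide are weak-field ligands for a first-row metal, so the complex is high-spin. The t₂g³e_g¹ (high-spin) configuration has an unevenly filled e_g set; the Jahn–Teller theorem predicts a tetragonal distortion (typically axial elongation) to lift the degeneracy.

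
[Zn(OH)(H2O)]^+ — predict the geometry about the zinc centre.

linear

Summing ligand charges against the +1 overall charge gives an oxidation state of +2 for zinc.
Group 12 minus oxidation state 2 gives a d¹⁰ configuration.
Coordination number: 2.
A d¹⁰ ion with only two ligands adopts a linear arrangement (sp hybridisation; no CFSE preference).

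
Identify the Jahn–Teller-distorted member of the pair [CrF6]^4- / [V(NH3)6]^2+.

[CrF6]^4-

[CrF6]^4-: Summing ligand charges against the −4 overall charge gives an oxidation state of +2 for chromium. Cr sits in group 6, so the d-electron count is 6 − 2 = 4. Fluoride is a weak-field ligand for a first-row metal, so the complex is high-spin. The t₂g³e_g¹ (high-spin) configuration has an unevenly filled e_g set; the Jahn–Teller theorem predicts a tetragonal distortion (typically axial elongation) to lift the degeneracy.
[V(NH3)6]^2+: Summing ligand charges against the +2 overall charge gives an oxidation state of +2 for vanadium. V sits in group 5, so the d-electron count is 5 − 2 = 3. The d³ configuration leaves the e_g set evenly filled (or empty) — no strong Jahn–Teller driving force.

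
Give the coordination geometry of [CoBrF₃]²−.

Each bromide is −1; each fluoride is −1; balancing the −2 overall charge requires Co(II).
Cobalt is a group-9 element; Co(II) is therefore d⁷.
With 4 monodentate ligands the coordination number is 4.
Bromide and fluoride are weak-field ligands.
For a high-spin 3d d⁷ ion with weak-field ligands the small Δₜ gives little square-planar CFSE advantage, so four ligands adopt the sterically favoured tetrahedral geometry.

tetrahedral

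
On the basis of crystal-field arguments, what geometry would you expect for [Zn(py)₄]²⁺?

tetrahedral

Ligand charges: pyridine is neutral. With an overall charge of +2 the zinc centre must be in the +2 oxidation state.
Zn sits in group 12, so the d-electron count is 12 − 2 = 10.
With 4 monodentate ligands the coordination number is 4.
A d¹⁰ ion has no crystal-field stabilisation preference between square planar and tetrahedral, so four ligands adopt the sterically favoured tetrahedral geometry.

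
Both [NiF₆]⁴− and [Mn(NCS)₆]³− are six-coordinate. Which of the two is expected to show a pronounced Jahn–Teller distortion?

[Mn(NCS)₆]³−

[NiF₆]⁴−: Ligand charges: each fluoride is −1. With an overall charge of −4 the nickel centre must be in the +2 oxidation state. Ni sits in group 10, so the d-electron count is 10 − 2 = 8. The d⁸ configuration leaves the e_g set evenly filled (or empty) — no strong Jahn–Teller driving force.
[Mn(NCS)₆]³−: Summing ligand charges against the −3 overall charge gives an oxidation state of +3 for manganese. Group 7 minus oxidation state 3 gives a d⁴ configuration. Isothiocyanate is a weak-field ligand for a first-row metal, so the complex is high-spin. The t₂g³e_g¹ (high-spin) configuration has an unevenly filled e_g set; the Jahn–Teller theorem predicts a tetragonal distortion (typically axial elongation) to lift the degeneracy.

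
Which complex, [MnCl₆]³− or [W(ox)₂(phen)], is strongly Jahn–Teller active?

[MnCl₆]³−

[MnCl₆]³−: Summing ligand charges against the −3 overall charge gives an oxidation state of +3 for manganese. Manganese is a group-7 element; Mn(III) is therefore d⁴. Chloride is a weak-field ligand for a first-row metal, so the complex is high-spin. The t₂g³e_g¹ (high-spin) configuration has an unevenly filled e_g set; the Jahn–Teller theorem predicts a tetragonal distortion (typically axial elongation) to lift the degeneracy.
[W(ox)₂(phen)]: Ligand charges: each oxalate is −2; 1,10-phenanthroline is neutral. With an overall charge of 0 the tungsten centre must be in the +4 oxidation state. W sits in group 6, so the d-electron count is 6 − 4 = 2. The d² configuration leaves the e_g set evenly filled (or empty) — no strong Jahn–Teller driving force.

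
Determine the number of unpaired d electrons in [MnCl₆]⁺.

Each chloride is −1; balancing the +1 overall charge requires Mn(VII).
Manganese is a group-7 element; Mn(VII) is therefore d⁰.
In an octahedral field the d⁰ configuration is t₂g⁰e_g⁰, giving 0 unpaired electrons.

0 unpaired electrons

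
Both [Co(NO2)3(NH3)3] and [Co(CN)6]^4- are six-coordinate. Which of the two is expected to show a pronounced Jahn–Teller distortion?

[Co(NO2)3(NH3)3]: Each nitro (N-bound nitrite) is −1; ammonia is neutral; balancing the 0 overall charge requires Co(III). Co sits in group 9, so the d-electron count is 9 − 3 = 6. Co(III) has an exceptionally large octahedral splitting and is low-spin with essentially every ligand except fluoride. The d⁶ configuration leaves the e_g set evenly filled (or empty) — no strong Jahn–Teller driving force.
[Co(CN)6]^4-: Ligand charges: each cyanide is −1. With an overall charge of −4 the cobalt centre must be in the +2 oxidation state. Co sits in group 9, so the d-electron count is 9 − 2 = 7. Cyanide is a strong-field ligand (high in the spectrochemical series) for a first-row metal, so the complex is low-spin. The t₂g⁶e_g¹ (low-spin) configuration has an unevenly filled e_g set; the Jahn–Teller theorem predicts a tetragonal distortion (typically axial elongation) to lift the degeneracy.

[Co(CN)6]^4-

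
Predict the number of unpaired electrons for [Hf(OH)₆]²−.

0 unpaired electrons

Ligand charges: each hydroxide is −1. With an overall charge of −2 the hafnium centre must be in the +4 oxidation state.
Hafnium is a group-4 element; Hf(IV) is therefore d⁰.
In an octahedral field the d⁰ configuration is t₂g⁰e_g⁰, giving 0 unpaired electrons.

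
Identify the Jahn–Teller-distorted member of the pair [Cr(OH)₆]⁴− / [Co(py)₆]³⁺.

[Cr(OH)₆]⁴−

[Cr(OH)₆]⁴−: Each hydroxide is −1; balancing the −4 overall charge requires Cr(II). Group 6 minus oxidation state 2 gives a d⁴ configuration. Hydroxide is a weak-field ligand for a first-row metal, so the complex is high-spin. The t₂g³e_g¹ (high-spin) configuration has an unevenly filled e_g set; the Jahn–Teller theorem predicts a tetragonal distortion (typically axial elongation) to lift the degeneracy.
[Co(py)₆]³⁺: Summing ligand charges against the +3 overall charge gives an oxidation state of +3 for cobalt. Cobalt is a group-9 element; Co(III) is therefore d⁶. Co(III) has an exceptionally large octahedral splitting and is low-spin with essentially every ligand except fluoride. The d⁶ configuration leaves the e_g set evenly filled (or empty) — no strong Jahn–Teller driving force.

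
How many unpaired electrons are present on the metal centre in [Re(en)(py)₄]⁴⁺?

Summing ligand charges against the +4 overall charge gives an oxidation state of +4 for rhenium.
Group 7 minus oxidation state 4 gives a d³ configuration.
Counting donor atoms: 1×ethylenediamine (bidentate) → 2 donors; 4×pyridine (monodentate) → 4 donors. Coordination number = 6.
In an octahedral field the d³ configuration is t₂g³e_g⁰ (only one arrangement possible), giving 3 unpaired electrons.

3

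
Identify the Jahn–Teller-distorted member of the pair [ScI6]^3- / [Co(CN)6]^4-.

[Co(CN)6]^4-

[ScI6]^3-: Each iodide is −1; balancing the −3 overall charge requires Sc(III). Scandium is a group-3 element; Sc(III) is therefore d⁰. The d⁰ configuration leaves the e_g set evenly filled (or empty) — no strong Jahn–Teller driving force.
[Co(CN)6]^4-: Summing ligand charges against the −4 overall charge gives an oxidation state of +2 for cobalt. Co sits in group 9, so the d-electron count is 9 − 2 = 7. Cyanide is a strong-field ligand (high in the spectrochemical series) for a first-row metal, so the complex is low-spin. The t₂g⁶e_g¹ (low-spin) configuration has an unevenly filled e_g set; the Jahn–Teller theorem predicts a tetragonal distortion (typically axial elongation) to lift the degeneracy.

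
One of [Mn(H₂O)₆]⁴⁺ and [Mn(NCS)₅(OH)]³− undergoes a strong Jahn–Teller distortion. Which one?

[Mn(H₂O)₆]⁴⁺: Water is neutral; balancing the +4 overall charge requires Mn(IV). Mn sits in group 7, so the d-electron count is 7 − 4 = 3. The d³ configuration leaves the e_g set evenly filled (or empty) — no strong Jahn–Teller driving force.
[Mn(NCS)₅(OH)]³−: Each isothiocyanate is −1; each hydroxide is −1; balancing the −3 overall charge requires Mn(III). Manganese is a group-7 element; Mn(III) is therefore d⁴. Hydroxide and isothiocyanate are weak-field ligands for a first-row metal, so the complex is high-spin. The t₂g³e_g¹ (high-spin) configuration has an unevenly filled e_g set; the Jahn–Teller theorem predicts a tetragonal distortion (typically axial elongation) to lift the degeneracy.

[Mn(NCS)₅(OH)]³−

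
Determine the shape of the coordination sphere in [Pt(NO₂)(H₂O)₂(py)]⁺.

Each nitro (N-bound nitrite) is −1; water is neutral; pyridine is neutral; balancing the +1 overall charge requires Pt(II).
Group 10 minus oxidation state 2 gives a d⁸ configuration.
With 4 monodentate ligands the coordination number is 4.
A 5d d⁸ ion has a large crystal-field splitting; square planar leaves the high-energy d_{x²−y²} orbital empty and maximises CFSE.

square planar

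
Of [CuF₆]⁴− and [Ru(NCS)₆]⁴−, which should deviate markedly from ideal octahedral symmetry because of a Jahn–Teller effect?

[CuF₆]⁴−: Summing ligand charges against the −4 overall charge gives an oxidation state of +2 for copper. Cu sits in group 11, so the d-electron count is 11 − 2 = 9. The t₂g⁶e_g³ configuration has an unevenly filled e_g set; the Jahn–Teller theorem predicts a tetragonal distortion (typically axial elongation) to lift the degeneracy.
[Ru(NCS)₆]⁴−: Each isothiocyanate is −1; balancing the −4 overall charge requires Ru(II). Group 8 minus oxidation state 2 gives a d⁶ configuration. A 4d ion has a large Δₒ and is invariably low-spin. The d⁶ configuration leaves the e_g set evenly filled (or empty) — no strong Jahn–Teller driving force.

[CuF₆]⁴−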